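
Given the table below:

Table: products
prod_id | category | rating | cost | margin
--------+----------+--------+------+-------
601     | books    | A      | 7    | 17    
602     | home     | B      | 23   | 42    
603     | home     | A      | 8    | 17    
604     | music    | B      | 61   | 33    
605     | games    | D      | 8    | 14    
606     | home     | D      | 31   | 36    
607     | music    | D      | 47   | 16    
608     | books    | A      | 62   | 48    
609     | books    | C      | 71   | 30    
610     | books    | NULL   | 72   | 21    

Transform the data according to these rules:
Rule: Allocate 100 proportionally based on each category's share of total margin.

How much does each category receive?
books: 42.34, games: 5.11, home: 34.67, music: 17.88

Step 1: Calculate total margin = 274
Step 2: Calculate each category's proportion:
  books: 116/274 = 42.34% → 42.34
  games: 14/274 = 5.11% → 5.11
  home: 95/274 = 34.67% → 34.67
  music: 49/274 = 17.88% → 17.88
Step 3: Verify: sum of allocations ≈ 100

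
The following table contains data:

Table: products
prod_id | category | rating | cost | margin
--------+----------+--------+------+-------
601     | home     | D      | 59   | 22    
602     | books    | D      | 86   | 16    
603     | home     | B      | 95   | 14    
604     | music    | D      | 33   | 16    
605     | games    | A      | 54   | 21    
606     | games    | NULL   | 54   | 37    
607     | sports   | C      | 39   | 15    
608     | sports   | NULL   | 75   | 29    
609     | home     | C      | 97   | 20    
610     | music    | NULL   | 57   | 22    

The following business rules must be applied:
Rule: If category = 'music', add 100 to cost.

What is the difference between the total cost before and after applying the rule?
200

Step 1: Original sum of cost = 649
Step 2: 2 records have category = 'music'
Step 3: Each affected record changes by 100
Step 4: Total change = 2 × 100 = 200
Step 5: New sum = 649 + 200 = 849
Step 6: Difference = |849 - 649| = 200
        (Sum increased by 200)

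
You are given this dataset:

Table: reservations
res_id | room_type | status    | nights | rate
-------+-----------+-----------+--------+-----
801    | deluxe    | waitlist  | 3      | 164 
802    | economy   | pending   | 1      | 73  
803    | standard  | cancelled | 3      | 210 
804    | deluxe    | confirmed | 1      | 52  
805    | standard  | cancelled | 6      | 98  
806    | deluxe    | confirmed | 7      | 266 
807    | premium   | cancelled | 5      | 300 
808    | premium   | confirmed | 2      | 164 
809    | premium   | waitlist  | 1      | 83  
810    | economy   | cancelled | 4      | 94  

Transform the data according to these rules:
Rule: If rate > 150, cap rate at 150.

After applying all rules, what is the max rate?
150

Step 1: Original maximum rate = 300
Step 2: Apply cap at 150
Step 3: 5 records had rate > 150 and were capped
Step 4: Maximum after transformation = 150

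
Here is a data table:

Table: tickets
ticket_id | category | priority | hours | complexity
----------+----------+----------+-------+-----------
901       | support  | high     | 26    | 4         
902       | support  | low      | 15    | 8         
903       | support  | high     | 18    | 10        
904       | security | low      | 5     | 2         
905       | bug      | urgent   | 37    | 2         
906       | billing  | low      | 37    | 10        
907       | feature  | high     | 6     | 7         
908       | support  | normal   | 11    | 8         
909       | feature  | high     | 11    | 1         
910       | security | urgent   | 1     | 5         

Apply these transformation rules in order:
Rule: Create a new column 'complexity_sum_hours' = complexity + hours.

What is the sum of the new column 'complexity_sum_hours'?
224

Step 1: For each record, compute complexity + hours
Example calculations:
  4 + 26 = 30
  8 + 15 = 23
  10 + 18 = 28
  ...
Step 2: Sum all derived values
Step 3: Total = 224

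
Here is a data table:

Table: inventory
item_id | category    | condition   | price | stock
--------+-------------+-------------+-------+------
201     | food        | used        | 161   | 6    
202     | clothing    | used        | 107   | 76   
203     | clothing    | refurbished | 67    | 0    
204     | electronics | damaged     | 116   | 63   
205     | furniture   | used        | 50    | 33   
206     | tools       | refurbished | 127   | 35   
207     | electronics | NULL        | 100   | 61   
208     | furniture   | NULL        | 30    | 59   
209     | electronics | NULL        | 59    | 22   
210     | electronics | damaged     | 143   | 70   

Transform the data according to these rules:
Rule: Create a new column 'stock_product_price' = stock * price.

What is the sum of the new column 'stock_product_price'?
41679

Step 1: For each record, compute stock * price
Example calculations:
  6 * 161 = 966
  76 * 107 = 8132
  0 * 67 = 0
  ...
Step 2: Sum all derived values
Step 3: Total = 41679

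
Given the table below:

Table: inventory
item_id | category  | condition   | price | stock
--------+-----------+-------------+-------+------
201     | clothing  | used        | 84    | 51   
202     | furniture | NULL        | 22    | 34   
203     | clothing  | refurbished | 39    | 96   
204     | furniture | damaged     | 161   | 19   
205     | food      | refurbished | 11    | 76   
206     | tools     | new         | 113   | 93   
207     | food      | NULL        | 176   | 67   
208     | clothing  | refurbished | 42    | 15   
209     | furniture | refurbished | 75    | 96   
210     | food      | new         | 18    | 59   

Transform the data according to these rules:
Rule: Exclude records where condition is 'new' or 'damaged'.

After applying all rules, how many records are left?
7

Step 1: Count records to exclude
  - 2 (new) + 1 (damaged) = 3 records
Step 2: Total records: 10
Step 3: Remaining = 10 - 3 = 7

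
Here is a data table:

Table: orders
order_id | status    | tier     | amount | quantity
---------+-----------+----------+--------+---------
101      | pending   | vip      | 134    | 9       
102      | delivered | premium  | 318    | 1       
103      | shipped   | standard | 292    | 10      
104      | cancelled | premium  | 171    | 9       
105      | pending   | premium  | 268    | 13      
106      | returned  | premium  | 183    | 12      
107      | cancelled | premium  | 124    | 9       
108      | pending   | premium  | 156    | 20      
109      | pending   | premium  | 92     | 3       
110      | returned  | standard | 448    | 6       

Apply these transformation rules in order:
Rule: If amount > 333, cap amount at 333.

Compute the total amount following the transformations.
2071

Step 1: 1 records have amount > 333
Step 2: These records originally summed to 448
Step 3: After capping: 1 × 333 = 333
Step 4: Unaffected records sum: 1738
Step 5: Final sum = 333 + 1738 = 2071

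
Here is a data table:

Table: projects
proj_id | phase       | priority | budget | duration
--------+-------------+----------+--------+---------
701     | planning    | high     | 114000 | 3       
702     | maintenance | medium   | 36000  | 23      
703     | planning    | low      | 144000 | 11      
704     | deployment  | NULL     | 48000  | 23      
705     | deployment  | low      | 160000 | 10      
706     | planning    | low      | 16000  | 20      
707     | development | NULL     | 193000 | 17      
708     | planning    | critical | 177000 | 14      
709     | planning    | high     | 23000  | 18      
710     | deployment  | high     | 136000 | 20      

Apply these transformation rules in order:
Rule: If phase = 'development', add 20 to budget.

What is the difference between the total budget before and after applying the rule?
20

Step 1: Original sum of budget = 1047000
Step 2: 1 records have phase = 'development'
Step 3: Each affected record changes by 20
Step 4: Total change = 1 × 20 = 20
Step 5: New sum = 1047000 + 20 = 1047020
Step 6: Difference = |1047020 - 1047000| = 20
        (Sum increased by 20)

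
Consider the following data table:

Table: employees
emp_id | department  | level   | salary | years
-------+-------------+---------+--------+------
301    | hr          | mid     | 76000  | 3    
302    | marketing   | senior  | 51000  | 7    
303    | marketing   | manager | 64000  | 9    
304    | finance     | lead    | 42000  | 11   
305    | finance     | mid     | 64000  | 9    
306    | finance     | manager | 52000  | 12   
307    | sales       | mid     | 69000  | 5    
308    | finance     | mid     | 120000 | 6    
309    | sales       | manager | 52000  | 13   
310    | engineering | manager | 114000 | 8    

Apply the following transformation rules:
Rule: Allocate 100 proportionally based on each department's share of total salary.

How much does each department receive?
engineering: 16.19, finance: 39.49, hr: 10.8, marketing: 16.34, sales: 17.19

Step 1: Calculate total salary = 704000
Step 2: Calculate each department's proportion:
  engineering: 114000/704000 = 16.19% → 16.19
  finance: 278000/704000 = 39.49% → 39.49
  hr: 76000/704000 = 10.80% → 10.8
  marketing: 115000/704000 = 16.34% → 16.34
  sales: 121000/704000 = 17.19% → 17.19
Step 3: Verify: sum of allocations ≈ 100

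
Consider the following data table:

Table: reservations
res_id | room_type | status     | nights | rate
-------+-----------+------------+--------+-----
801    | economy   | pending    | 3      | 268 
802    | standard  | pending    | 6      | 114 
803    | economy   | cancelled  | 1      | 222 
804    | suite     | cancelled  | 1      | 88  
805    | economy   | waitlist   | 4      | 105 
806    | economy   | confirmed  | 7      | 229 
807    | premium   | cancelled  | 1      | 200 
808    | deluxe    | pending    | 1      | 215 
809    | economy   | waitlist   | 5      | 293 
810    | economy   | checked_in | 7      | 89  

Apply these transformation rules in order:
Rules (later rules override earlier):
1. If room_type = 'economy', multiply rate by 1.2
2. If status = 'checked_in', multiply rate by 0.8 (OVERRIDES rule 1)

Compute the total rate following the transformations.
2028.6

Step 1: Rule 2 takes priority for records with status = 'checked_in'
  - 1 records: 89 × 0.8 = 71.2
Step 2: Rule 1 applies to remaining records with room_type = 'economy'
  - 5 records: 1117 × 1.2 = 1340.4
Step 3: Other records unchanged: 617
Step 4: Final sum = 71.2 + 1340.4 + 617 = 2028.6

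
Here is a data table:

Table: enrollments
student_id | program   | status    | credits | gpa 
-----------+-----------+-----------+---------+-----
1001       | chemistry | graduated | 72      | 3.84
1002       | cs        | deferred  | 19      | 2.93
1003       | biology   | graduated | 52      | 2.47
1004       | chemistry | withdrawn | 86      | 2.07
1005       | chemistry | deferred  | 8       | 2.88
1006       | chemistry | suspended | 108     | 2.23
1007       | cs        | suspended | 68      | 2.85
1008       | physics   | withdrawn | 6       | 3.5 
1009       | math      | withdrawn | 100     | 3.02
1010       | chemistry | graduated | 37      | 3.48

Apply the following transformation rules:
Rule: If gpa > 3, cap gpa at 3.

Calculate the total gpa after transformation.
27.43

Step 1: 4 records have gpa > 3
Step 2: These records originally summed to 13.84
Step 3: After capping: 4 × 3 = 12
Step 4: Unaffected records sum: 15.43
Step 5: Final sum = 12 + 15.43 = 27.43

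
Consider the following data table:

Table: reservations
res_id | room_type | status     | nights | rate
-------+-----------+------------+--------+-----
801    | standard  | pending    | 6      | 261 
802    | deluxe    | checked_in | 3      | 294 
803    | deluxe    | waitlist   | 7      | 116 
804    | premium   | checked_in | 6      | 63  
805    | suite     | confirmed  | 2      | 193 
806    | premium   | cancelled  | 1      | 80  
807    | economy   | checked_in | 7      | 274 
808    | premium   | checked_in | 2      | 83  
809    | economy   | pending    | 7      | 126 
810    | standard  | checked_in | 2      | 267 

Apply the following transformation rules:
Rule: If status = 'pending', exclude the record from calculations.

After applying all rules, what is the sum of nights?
30

Step 1: Identify records where status = 'pending'
Step 2: The excluded records sum to 13
Step 3: Original total nights = 43
Step 4: Remaining total = 43 - 13 = 30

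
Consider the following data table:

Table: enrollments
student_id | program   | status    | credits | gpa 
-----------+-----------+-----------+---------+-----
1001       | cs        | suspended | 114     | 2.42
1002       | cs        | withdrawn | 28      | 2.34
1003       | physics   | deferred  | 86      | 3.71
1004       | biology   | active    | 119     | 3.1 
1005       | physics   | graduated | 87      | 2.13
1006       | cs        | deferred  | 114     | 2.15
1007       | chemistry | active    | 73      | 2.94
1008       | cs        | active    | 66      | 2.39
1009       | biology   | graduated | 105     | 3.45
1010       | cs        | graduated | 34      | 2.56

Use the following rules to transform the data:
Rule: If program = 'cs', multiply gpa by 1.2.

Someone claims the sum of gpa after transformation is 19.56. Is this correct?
No, the correct result is 29.56.

Step 1: Calculate the correct sum after transformation
Step 2: Apply multiplier 1.2 to records where program = 'cs'
Step 3: Correct result = 29.56
Step 4: Claimed result = 19.56
Step 5: 29.56 ≠ 19.56
Conclusion: The claimed result is incorrect. The correct answer is 29.56.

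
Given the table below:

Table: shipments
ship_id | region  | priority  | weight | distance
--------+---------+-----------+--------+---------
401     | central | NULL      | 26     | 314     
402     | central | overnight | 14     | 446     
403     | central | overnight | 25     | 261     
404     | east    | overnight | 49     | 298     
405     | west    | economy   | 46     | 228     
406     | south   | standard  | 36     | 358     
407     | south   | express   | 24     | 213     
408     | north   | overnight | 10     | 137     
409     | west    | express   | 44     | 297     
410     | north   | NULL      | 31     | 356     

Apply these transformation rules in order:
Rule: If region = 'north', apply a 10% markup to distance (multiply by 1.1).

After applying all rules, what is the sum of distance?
2957.3

Step 1: Records with region = 'north' have total distance = 493
Step 2: Apply multiplier: 493 × 1.1 = 542.3
Step 3: Other records total: 2415
Step 4: Final sum = 542.3 + 2415 = 2957.3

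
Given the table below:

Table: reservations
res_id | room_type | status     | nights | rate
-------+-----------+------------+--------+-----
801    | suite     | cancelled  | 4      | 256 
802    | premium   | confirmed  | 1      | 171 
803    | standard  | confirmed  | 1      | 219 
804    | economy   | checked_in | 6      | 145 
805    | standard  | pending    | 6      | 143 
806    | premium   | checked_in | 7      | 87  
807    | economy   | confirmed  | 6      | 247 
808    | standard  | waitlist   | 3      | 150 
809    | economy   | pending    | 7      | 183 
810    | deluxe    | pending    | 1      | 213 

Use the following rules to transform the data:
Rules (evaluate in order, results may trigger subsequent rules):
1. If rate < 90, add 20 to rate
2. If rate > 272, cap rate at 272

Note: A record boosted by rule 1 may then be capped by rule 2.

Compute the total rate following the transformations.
1834

Step 1: Apply rule 1 to records with rate < 90
  - 1 records get bonus of 20
  - Of these, 0 records then exceed 272 and get capped
Step 2: Apply rule 2 to records with rate > 272
  - 0 records (original) are capped
Step 3: Calculate final sum = 1834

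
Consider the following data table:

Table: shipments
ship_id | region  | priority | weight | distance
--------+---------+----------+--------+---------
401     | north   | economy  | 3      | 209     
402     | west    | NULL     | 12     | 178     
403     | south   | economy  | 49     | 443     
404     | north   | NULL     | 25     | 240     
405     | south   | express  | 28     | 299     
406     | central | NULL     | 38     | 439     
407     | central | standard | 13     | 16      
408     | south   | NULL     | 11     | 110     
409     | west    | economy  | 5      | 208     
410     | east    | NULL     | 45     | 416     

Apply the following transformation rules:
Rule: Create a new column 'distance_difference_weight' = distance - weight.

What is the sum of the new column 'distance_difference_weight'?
2329

Step 1: For each record, compute distance - weight
Example calculations:
  209 - 3 = 206
  178 - 12 = 166
  443 - 49 = 394
  ...
Step 2: Sum all derived values
Step 3: Total = 2329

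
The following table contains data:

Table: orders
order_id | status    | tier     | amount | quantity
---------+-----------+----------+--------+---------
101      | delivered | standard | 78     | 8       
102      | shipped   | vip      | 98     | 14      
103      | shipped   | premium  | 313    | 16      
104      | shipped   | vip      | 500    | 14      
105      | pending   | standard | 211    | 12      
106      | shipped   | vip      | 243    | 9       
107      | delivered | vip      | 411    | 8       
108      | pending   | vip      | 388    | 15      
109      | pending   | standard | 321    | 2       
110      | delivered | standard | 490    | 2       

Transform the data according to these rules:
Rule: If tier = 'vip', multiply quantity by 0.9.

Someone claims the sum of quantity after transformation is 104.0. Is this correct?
No, the correct result is 94.0.

Step 1: Calculate the correct sum after transformation
Step 2: Apply multiplier 0.9 to records where tier = 'vip'
Step 3: Correct result = 94.0
Step 4: Claimed result = 104.0
Step 5: 94.0 ≠ 104.0
Conclusion: The claimed result is incorrect. The correct answer is 94.0.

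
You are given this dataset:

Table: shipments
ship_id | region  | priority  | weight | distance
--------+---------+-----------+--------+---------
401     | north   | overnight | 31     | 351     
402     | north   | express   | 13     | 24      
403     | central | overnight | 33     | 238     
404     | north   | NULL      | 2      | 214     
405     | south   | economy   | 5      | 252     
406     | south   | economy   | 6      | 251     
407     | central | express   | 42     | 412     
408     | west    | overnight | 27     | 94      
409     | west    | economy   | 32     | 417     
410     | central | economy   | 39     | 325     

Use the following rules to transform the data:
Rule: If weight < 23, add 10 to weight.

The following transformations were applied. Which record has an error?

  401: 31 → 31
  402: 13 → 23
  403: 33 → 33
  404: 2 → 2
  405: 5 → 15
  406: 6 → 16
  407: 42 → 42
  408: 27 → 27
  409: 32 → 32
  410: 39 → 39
Record 404 has an error. The correct transformed value should be 12, not 2.

Step 1: Check each record against the rule
Step 2: Record 404 has weight = 2
Step 3: Since 2 < 23, the bonus should have been applied
Step 4: Correct value = 12, but claimed value = 2
Conclusion: Record 404 has the error.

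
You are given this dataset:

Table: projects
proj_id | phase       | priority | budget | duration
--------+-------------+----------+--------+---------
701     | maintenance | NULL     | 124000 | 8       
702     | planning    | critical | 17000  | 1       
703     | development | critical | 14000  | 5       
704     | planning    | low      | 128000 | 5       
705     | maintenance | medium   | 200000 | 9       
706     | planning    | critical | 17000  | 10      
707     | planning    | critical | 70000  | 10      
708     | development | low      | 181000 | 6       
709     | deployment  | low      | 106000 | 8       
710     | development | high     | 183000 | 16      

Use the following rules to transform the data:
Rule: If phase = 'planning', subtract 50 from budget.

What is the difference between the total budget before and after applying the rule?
200

Step 1: Original sum of budget = 1040000
Step 2: 4 records have phase = 'planning'
Step 3: Each affected record changes by -50
Step 4: Total change = 4 × -50 = -200
Step 5: New sum = 1040000 + -200 = 1039800
Step 6: Difference = |1039800 - 1040000| = 200
        (Sum decreased by 200)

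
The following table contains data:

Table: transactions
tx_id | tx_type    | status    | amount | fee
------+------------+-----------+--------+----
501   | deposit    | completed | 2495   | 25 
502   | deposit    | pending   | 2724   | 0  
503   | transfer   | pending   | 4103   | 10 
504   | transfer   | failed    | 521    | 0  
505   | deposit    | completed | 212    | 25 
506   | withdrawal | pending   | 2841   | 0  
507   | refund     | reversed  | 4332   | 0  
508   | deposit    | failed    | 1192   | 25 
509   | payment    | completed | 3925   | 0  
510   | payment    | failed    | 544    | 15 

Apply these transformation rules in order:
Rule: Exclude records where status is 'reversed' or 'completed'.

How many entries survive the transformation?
6

Step 1: Count records to exclude
  - 1 (reversed) + 3 (completed) = 4 records
Step 2: Total records: 10
Step 3: Remaining = 10 - 4 = 6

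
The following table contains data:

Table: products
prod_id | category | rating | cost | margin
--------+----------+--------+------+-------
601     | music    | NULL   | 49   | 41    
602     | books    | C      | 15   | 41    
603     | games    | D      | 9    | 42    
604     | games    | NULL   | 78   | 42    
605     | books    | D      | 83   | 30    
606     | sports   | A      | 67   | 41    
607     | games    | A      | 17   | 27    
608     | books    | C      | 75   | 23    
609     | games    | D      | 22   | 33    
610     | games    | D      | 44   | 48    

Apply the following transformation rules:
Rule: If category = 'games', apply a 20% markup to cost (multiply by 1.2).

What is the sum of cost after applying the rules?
493.0

Step 1: Records with category = 'games' have total cost = 170
Step 2: Apply multiplier: 170 × 1.2 = 204.0
Step 3: Other records total: 289
Step 4: Final sum = 204.0 + 289 = 493.0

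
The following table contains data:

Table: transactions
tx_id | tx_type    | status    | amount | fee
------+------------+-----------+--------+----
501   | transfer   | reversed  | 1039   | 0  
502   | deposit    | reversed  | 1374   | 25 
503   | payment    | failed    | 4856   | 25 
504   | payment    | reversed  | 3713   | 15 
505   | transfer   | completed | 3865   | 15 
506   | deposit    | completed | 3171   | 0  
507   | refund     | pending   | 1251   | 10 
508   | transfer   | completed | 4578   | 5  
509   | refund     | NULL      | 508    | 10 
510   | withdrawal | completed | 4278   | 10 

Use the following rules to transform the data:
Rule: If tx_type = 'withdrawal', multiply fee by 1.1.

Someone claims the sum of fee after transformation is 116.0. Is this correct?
Yes, the result is correct.

Step 1: Calculate the correct sum after transformation
Step 2: Apply multiplier 1.1 to records where tx_type = 'withdrawal'
Step 3: Correct result = 116.0
Step 4: Claimed result = 116.0
Step 5: 116.0 = 116.0 ✓
Conclusion: The claimed result is correct.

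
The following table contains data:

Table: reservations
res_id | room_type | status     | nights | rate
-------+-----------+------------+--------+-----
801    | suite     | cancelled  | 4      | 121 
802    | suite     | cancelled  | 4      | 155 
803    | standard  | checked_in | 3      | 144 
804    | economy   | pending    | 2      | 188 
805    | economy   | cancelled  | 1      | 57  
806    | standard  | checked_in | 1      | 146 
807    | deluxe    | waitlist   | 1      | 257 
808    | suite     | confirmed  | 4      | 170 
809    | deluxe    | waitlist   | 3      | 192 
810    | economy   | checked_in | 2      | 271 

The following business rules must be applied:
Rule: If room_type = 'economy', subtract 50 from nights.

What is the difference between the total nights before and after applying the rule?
150

Step 1: Original sum of nights = 25
Step 2: 3 records have room_type = 'economy'
Step 3: Each affected record changes by -50
Step 4: Total change = 3 × -50 = -150
Step 5: New sum = 25 + -150 = -125
Step 6: Difference = |-125 - 25| = 150
        (Sum decreased by 150)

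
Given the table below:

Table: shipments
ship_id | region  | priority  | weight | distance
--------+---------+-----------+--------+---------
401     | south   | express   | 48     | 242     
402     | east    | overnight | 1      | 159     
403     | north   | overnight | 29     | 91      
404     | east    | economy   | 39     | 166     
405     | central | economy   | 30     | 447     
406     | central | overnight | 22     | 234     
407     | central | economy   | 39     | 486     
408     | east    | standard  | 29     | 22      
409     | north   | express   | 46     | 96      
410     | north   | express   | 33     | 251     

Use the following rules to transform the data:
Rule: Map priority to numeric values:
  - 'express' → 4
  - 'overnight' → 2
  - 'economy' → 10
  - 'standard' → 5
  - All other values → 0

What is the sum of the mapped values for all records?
53

Step 1: Apply mapping to each record
Step 2: Count by status:
  'express': 3 records × 4 = 12
  'overnight': 3 records × 2 = 6
  'economy': 3 records × 10 = 30
  'standard': 1 records × 5 = 5
Step 3: Sum all mapped values = 53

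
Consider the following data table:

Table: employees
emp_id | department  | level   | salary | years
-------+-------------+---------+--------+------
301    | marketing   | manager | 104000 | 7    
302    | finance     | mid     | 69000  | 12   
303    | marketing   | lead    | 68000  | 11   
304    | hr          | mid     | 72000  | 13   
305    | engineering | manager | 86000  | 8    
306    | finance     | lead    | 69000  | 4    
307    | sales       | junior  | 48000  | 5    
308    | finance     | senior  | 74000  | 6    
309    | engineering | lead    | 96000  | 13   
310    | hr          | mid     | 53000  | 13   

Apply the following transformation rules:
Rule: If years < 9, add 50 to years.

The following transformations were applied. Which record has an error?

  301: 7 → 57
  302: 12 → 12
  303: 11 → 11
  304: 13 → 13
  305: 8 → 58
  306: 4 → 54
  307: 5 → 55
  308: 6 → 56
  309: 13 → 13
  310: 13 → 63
Record 310 has an error. The correct transformed value should be 13, not 63.

Step 1: Check each record against the rule
Step 2: Record 310 has years = 13
Step 3: Since 13 >= 9, the bonus should not have been applied
Step 4: Correct value = 13, but claimed value = 63
Conclusion: Record 310 has the error.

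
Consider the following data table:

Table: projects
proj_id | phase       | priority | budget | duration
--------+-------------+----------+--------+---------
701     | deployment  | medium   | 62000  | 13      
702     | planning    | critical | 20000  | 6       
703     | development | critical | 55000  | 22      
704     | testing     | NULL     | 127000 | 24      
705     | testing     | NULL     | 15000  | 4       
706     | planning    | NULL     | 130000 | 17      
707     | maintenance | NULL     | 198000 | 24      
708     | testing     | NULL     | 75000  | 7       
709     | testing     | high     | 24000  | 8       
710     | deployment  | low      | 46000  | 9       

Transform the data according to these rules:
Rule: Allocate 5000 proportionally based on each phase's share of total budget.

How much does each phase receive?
deployment: 718.09, development: 365.69, maintenance: 1316.49, planning: 997.34, testing: 1602.39

Step 1: Calculate total budget = 752000
Step 2: Calculate each phase's proportion:
  deployment: 108000/752000 = 14.36% → 718.09
  development: 55000/752000 = 7.31% → 365.69
  maintenance: 198000/752000 = 26.33% → 1316.49
  planning: 150000/752000 = 19.95% → 997.34
  testing: 241000/752000 = 32.05% → 1602.39
Step 3: Verify: sum of allocations ≈ 5000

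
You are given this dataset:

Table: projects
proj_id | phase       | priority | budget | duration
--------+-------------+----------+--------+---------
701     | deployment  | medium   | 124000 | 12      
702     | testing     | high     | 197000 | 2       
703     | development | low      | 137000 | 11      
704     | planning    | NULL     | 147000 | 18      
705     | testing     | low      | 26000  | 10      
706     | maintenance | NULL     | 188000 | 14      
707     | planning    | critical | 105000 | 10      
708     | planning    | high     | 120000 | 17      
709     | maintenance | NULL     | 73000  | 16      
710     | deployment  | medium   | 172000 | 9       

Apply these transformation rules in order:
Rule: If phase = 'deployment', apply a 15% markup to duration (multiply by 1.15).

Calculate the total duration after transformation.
122.15

Step 1: Records with phase = 'deployment' have total duration = 21
Step 2: Apply multiplier: 21 × 1.15 = 24.15
Step 3: Other records total: 98
Step 4: Final sum = 24.15 + 98 = 122.15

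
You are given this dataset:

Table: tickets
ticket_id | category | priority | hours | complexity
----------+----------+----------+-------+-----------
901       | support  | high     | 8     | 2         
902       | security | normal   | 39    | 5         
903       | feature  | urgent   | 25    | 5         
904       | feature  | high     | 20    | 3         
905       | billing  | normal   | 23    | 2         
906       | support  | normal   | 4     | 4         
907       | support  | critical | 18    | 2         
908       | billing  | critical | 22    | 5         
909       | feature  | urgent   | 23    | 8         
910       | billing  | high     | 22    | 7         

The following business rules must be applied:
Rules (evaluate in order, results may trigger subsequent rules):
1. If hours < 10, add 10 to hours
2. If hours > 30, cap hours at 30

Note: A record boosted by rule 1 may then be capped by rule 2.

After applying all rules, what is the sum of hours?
215

Step 1: Apply rule 1 to records with hours < 10
  - 2 records get bonus of 10
  - Of these, 0 records then exceed 30 and get capped
Step 2: Apply rule 2 to records with hours > 30
  - 1 records (original) are capped
Step 3: Calculate final sum = 215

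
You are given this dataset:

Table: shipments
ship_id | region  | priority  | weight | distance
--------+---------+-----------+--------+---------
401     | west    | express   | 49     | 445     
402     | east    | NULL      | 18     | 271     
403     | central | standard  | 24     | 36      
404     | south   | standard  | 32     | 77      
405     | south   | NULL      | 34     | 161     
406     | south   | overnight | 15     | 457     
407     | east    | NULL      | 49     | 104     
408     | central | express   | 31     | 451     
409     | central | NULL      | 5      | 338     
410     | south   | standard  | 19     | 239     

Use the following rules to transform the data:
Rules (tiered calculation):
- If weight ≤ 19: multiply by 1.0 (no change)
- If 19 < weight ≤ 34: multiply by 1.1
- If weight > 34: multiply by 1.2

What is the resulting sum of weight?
307.7

Step 1: Tier 1 (weight ≤ 19): 4 records, sum = 57 × 1.0 = 57.0
Step 2: Tier 2 (19 < weight ≤ 34): 4 records, sum = 121 × 1.1 = 133.1
Step 3: Tier 3 (weight > 34): 2 records, sum = 98 × 1.2 = 117.6
Step 4: Final sum = 57.0 + 133.1 + 117.6 = 307.7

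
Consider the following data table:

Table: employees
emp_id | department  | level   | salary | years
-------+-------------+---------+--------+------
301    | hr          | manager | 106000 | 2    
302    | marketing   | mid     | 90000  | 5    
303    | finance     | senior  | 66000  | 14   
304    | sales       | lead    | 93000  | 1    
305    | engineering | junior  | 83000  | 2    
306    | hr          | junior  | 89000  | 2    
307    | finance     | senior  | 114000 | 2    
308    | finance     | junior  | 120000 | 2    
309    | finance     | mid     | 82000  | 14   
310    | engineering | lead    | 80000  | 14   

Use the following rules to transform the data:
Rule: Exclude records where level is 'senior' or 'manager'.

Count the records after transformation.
7

Step 1: Count records to exclude
  - 2 (senior) + 1 (manager) = 3 records
Step 2: Total records: 10
Step 3: Remaining = 10 - 3 = 7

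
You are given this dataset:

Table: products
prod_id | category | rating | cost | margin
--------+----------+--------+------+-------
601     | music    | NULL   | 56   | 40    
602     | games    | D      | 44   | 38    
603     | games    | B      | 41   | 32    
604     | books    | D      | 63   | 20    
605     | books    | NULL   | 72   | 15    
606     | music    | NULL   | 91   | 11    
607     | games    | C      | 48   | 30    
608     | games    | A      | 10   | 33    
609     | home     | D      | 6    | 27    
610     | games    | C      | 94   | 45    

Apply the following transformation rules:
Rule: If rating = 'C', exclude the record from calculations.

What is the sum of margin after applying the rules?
216

Step 1: Identify records where rating = 'C'
Step 2: The excluded records sum to 75
Step 3: Original total margin = 291
Step 4: Remaining total = 291 - 75 = 216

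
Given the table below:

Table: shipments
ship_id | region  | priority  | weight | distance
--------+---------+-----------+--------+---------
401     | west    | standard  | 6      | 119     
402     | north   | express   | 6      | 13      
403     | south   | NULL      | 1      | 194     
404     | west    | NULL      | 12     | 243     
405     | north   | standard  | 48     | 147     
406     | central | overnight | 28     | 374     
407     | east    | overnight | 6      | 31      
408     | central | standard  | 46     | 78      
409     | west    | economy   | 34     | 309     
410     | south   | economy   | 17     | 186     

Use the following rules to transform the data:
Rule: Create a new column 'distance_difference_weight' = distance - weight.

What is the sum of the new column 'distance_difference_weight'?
1490

Step 1: For each record, compute distance - weight
Example calculations:
  119 - 6 = 113
  13 - 6 = 7
  194 - 1 = 193
  ...
Step 2: Sum all derived values
Step 3: Total = 1490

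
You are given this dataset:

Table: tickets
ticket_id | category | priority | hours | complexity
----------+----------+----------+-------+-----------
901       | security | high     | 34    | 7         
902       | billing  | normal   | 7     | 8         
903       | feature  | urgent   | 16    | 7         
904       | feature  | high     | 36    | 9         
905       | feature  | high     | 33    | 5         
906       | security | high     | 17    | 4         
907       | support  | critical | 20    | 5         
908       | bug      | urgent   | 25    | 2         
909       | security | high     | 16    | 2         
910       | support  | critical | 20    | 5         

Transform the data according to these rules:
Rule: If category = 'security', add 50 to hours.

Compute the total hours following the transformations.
374

Step 1: Count records where category = 'security': 3
Step 2: Total bonus added: 3 × 50 = 150
Step 3: Original sum of hours: 224
Step 4: Final sum = 224 + 150 = 374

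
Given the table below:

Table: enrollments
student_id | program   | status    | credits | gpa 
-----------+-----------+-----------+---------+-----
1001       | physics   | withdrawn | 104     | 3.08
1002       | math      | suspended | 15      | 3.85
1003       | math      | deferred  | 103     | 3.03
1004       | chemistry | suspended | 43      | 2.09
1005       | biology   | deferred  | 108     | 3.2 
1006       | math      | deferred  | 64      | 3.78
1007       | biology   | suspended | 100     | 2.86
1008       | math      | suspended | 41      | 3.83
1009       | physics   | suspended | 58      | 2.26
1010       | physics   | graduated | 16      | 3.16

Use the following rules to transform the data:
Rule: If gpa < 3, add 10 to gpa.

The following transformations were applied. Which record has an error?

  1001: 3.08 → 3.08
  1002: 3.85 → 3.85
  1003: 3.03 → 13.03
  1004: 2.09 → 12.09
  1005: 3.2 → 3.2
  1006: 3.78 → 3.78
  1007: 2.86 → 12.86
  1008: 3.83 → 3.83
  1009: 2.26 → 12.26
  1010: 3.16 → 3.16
Record 1003 has an error. The correct transformed value should be 3.03, not 13.03.

Step 1: Check each record against the rule
Step 2: Record 1003 has gpa = 3.03
Step 3: Since 3.03 >= 3, the bonus should not have been applied
Step 4: Correct value = 3.03, but claimed value = 13.03
Conclusion: Record 1003 has the error.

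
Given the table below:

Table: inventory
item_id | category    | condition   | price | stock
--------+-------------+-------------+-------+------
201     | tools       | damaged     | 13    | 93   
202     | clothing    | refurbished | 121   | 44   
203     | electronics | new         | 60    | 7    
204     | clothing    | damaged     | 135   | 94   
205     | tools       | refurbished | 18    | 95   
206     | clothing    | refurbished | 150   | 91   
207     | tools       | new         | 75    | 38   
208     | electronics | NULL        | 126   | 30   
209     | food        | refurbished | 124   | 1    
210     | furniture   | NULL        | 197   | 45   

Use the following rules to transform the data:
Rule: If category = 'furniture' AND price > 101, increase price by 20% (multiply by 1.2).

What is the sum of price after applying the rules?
1058.4

Step 1: Find records where category = 'furniture' AND price > 101
Step 2: 1 records match, summing to 197
Step 3: After multiplier: 197 × 1.2 = 236.4
Step 4: Unaffected records sum: 822
Step 5: Final sum = 236.4 + 822 = 1058.4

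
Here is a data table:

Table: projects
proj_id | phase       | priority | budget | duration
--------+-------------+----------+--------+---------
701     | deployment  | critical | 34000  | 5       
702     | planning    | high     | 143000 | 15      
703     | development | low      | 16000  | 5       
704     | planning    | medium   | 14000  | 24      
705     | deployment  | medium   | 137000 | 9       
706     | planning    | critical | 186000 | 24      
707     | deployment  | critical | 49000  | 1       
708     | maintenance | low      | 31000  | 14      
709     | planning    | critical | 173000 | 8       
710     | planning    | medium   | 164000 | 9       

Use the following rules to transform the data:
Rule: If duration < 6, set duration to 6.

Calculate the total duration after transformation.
121

Step 1: 3 records have duration < 6
Step 2: These records originally summed to 11
Step 3: After setting to minimum: 3 × 6 = 18
Step 4: Unaffected records sum: 103
Step 5: Final sum = 18 + 103 = 121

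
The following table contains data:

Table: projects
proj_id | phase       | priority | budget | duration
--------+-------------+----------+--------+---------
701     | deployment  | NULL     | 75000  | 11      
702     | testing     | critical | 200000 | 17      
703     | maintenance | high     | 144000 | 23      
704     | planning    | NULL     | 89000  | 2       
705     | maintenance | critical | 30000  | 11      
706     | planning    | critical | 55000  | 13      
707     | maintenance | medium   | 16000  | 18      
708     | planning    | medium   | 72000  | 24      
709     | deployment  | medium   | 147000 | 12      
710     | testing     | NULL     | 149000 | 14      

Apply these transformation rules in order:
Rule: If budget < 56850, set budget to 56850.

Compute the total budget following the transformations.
1046550

Step 1: 3 records have budget < 56850
Step 2: These records originally summed to 101000
Step 3: After setting to minimum: 3 × 56850 = 170550
Step 4: Unaffected records sum: 876000
Step 5: Final sum = 170550 + 876000 = 1046550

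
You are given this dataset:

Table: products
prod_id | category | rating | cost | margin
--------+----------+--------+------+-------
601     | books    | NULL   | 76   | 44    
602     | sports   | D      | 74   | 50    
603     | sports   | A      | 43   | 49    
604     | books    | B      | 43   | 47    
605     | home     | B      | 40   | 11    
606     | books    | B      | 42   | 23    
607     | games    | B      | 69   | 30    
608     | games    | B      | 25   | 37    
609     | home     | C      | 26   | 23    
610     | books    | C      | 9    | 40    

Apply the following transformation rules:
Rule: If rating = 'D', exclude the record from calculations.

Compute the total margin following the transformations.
304

Step 1: Identify records where rating = 'D'
Step 2: The excluded records sum to 50
Step 3: Original total margin = 354
Step 4: Remaining total = 354 - 50 = 304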